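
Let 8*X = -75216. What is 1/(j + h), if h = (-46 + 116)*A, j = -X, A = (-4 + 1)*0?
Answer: 1/9402 ≈ 0.00010636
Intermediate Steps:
X = -9402 (X = (1/8)*(-75216) = -9402)
A = 0 (A = -3*0 = 0)
j = 9402 (j = -1*(-9402) = 9402)
h = 0 (h = (-46 + 116)*0 = 70*0 = 0)
1/(j + h) = 1/(9402 + 0) = 1/9402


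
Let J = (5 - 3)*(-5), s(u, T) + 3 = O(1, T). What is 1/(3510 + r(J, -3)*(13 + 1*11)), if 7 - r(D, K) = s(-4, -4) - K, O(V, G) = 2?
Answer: 1/3630 ≈ 0.00027548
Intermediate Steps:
s(u, T) = -1 (s(u, T) = -3 + 2 = -1)
J = -10 (J = 2*(-5) = -10)
r(D, K) = 8 + K (r(D, K) = 7 - (-1 - K) = 7 + (1 + K) = 8 + K)
1/(3510 + r(J, -3)*(13 + 1*11)) = 1/(3510 + (8 - 3)*(13 + 1*11)) = 1/(3510 + 5*(13 + 11)) = 1/(3510 + 5*24) = 1/(3510 + 120) = 1/3630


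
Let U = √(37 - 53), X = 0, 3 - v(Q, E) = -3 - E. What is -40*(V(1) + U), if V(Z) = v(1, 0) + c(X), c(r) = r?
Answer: -240 - 160*I ≈ -240.0 - 160.0*I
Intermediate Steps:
v(Q, E) = 6 + E (v(Q, E) = 3 - (-3 - E) = 3 + (3 + E) = 6 + E)
U = 4*I (U = √(-16) = 4*I ≈ 4.0*I)
V(Z) = 6 (V(Z) = (6 + 0) + 0 = 6 + 0 = 6)
-40*(V(1) + U) = -40*(6 + 4*I) = -240 - 160*I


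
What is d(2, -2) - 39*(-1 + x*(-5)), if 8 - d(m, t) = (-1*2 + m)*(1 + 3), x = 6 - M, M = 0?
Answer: 1217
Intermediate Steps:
x = 6 (x = 6 - 1*0 = 6 + 0 = 6)
d(m, t) = 16 - 4*m (d(m, t) = 8 - (-1*2 + m)*(1 + 3) = 8 - (-2 + m)*4 = 8 - (-8 + 4*m) = 8 + (8 - 4*m) = 16 - 4*m)
d(2, -2) - 39*(-1 + x*(-5)) = (16 - 4*2) - 39*(-1 + 6*(-5)) = (16 - 8) - 39*(-1 - 30) = 8 - 39*(-31) = 8 + 1209 = 1217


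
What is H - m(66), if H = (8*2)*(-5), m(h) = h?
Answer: -146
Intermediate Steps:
H = -80 (H = 16*(-5) = -80)
H - m(66) = -80 - 1*66 = -80 - 66 = -146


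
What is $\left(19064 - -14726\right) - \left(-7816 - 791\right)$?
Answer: $42397$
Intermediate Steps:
$\left(19064 - -14726\right) - \left(-7816 - 791\right) = \left(19064 + 14726\right) - \left(-7816 - 791\right) = 33790 - -8607 = 33790 + 8607 = 42397$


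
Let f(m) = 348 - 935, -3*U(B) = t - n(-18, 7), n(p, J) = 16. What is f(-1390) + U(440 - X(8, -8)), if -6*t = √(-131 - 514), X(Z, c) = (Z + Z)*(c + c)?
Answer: -1745/3 + I*√645/18 ≈ -581.67 + 1.4109*I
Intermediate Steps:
X(Z, c) = 4*Z*c (X(Z, c) = (2*Z)*(2*c) = 4*Z*c)
t = -I*√645/6 (t = -√(-131 - 514)/6 = -I*√645/6 ≈ -4.2328*I)
U(B) = 16/3 + I*√645/18 (U(B) = -(-I*√645/6 - 1*16)/3 = -(-I*√645/6 - 16)/3 = -(-16 - I*√645/6)/3 = 16/3 + I*√645/18)
f(m) = -587
f(-1390) + U(440 - X(8, -8)) = -587 + (16/3 + I*√645/18) = -1745/3 + I*√645/18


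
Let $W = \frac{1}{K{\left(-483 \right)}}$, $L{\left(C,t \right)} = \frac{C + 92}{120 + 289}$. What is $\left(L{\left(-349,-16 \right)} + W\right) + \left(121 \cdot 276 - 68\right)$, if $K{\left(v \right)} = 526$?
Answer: $\frac{7169851179}{215134} \approx 33327.0$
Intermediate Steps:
$L{\left(C,t \right)} = \frac{92}{409} + \frac{C}{409}$ ($L{\left(C,t \right)} = \frac{92 + C}{409} = \left(92 + C\right) \frac{1}{409} = \frac{92}{409} + \frac{C}{409}$)
$W = \frac{1}{526} \approx 0.0019011$
$\left(L{\left(-349,-16 \right)} + W\right) + \left(121 \cdot 276 - 68\right) = \left(\left(\frac{92}{409} + \frac{1}{409} \left(-349\right)\right) + \frac{1}{526}\right) + \left(121 \cdot 276 - 68\right) = \left(\left(\frac{92}{409} - \frac{349}{409}\right) + \frac{1}{526}\right) + \left(33396 - 68\right) = \left(- \frac{257}{409} + \frac{1}{526}\right) + 33328 = - \frac{134773}{215134} + 33328 = \frac{7169851179}{215134}$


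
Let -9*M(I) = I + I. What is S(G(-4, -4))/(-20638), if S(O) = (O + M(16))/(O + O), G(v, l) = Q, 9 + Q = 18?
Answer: -49/3343356 ≈ -1.4656e-5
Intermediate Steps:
Q = 9 (Q = -9 + 18 = 9)
M(I) = -2*I/9 (M(I) = -(I + I)/9 = -2*I/9)
G(v, l) = 9
S(O) = (-32/9 + O)/(2*O) (S(O) = (O - 2/9*16)/(O + O) = (O - 32/9)/((2*O)) = (-32/9 + O)*(1/(2*O)) = (-32/9 + O)/(2*O))
S(G(-4, -4))/(-20638) = ((1/18)*(-32 + 9*9)/9)/(-20638) = ((1/18)*(⅑)*(-32 + 81))*(-1/20638) = ((1/18)*(⅑)*49)*(-1/20638) = (49/162)*(-1/20638) = -49/3343356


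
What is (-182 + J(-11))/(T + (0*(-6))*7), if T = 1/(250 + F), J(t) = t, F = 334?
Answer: -112712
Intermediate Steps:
T = 1/584 (T = 1/(250 + 334) = 1/584 ≈ 0.0017123)
(-182 + J(-11))/(T + (0*(-6))*7) = (-182 - 11)/(1/584 + (0*(-6))*7) = -193/(1/584 + 0*7) = -193/(1/584 + 0) = -193/1/584 = -193*584 = -112712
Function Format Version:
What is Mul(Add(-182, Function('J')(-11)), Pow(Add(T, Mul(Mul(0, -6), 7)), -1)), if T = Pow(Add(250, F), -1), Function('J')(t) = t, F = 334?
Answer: -112712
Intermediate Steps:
T = Rational(1, 584) (T = Pow(Add(250, 334), -1) = Pow(584, -1) = Rational(1, 584) ≈ 0.0017123)
Mul(Add(-182, Function('J')(-11)), Pow(Add(T, Mul(Mul(0, -6), 7)), -1)) = Mul(Add(-182, -11), Pow(Add(Rational(1, 584), Mul(Mul(0, -6), 7)), -1)) = Mul(-193, Pow(Add(Rational(1, 584), Mul(0, 7)), -1)) = Mul(-193, Pow(Add(Rational(1, 584), 0), -1)) = Mul(-193, Pow(Rational(1, 584), -1)) = Mul(-193, 584) = -112712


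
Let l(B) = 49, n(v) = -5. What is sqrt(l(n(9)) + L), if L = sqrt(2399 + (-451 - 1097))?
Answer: sqrt(49 + sqrt(851)) ≈ 8.8415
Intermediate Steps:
L = sqrt(851) (L = sqrt(2399 - 1548) = sqrt(851) ≈ 29.172)
sqrt(l(n(9)) + L) = sqrt(49 + sqrt(851))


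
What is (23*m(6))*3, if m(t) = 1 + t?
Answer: 483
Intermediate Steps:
(23*m(6))*3 = (23*(1 + 6))*3 = (23*7)*3 = 161*3 = 483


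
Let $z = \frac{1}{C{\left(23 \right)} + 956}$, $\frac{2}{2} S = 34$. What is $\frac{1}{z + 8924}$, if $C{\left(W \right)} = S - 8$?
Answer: $\frac{982}{8763369} \approx 0.00011206$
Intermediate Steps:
$S = 34$
$C{\left(W \right)} = 26$ ($C{\left(W \right)} = 34 - 8 = 26$)
$z = \frac{1}{982}$ ($z = \frac{1}{26 + 956} = \frac{1}{982} \approx 0.0010183$)
$\frac{1}{z + 8924} = \frac{1}{\frac{1}{982} + 8924} = \frac{1}{\frac{8763369}{982}} = \frac{982}{8763369}$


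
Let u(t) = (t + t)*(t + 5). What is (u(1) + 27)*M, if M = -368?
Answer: -14352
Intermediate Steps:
u(t) = 2*t*(5 + t) (u(t) = (2*t)*(5 + t) = 2*t*(5 + t))
(u(1) + 27)*M = (2*1*(5 + 1) + 27)*(-368) = (2*1*6 + 27)*(-368) = (12 + 27)*(-368) = 39*(-368) = -14352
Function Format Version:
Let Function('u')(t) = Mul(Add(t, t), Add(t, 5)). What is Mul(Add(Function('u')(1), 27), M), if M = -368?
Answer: -14352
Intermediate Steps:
Function('u')(t) = Mul(2, t, Add(5, t)) (Function('u')(t) = Mul(Mul(2, t), Add(5, t)) = Mul(2, t, Add(5, t)))
Mul(Add(Function('u')(1), 27), M) = Mul(Add(Mul(2, 1, Add(5, 1)), 27), -368) = Mul(Add(Mul(2, 1, 6), 27), -368) = Mul(Add(12, 27), -368) = Mul(39, -368) = -14352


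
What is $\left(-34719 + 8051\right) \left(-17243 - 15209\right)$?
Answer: $865429936$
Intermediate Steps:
$\left(-34719 + 8051\right) \left(-17243 - 15209\right) = \left(-26668\right) \left(-32452\right) = 865429936$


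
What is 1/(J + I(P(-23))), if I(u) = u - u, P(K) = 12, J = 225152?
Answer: 1/225152 ≈ 4.4414e-6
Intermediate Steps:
I(u) = 0
1/(J + I(P(-23))) = 1/(225152 + 0) = 1/225152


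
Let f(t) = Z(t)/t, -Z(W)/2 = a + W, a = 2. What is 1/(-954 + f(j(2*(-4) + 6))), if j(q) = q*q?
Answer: -1/957 ≈ -0.0010449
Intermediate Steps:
Z(W) = -4 - 2*W (Z(W) = -2*(2 + W) = -4 - 2*W)
j(q) = q**2
f(t) = (-4 - 2*t)/t
1/(-954 + f(j(2*(-4) + 6))) = 1/(-954 + (-2 - 4/(2*(-4) + 6)**2)) = 1/(-954 + (-2 - 4/(-8 + 6)**2)) = 1/(-954 + (-2 - 4/((-2)**2))) = 1/(-954 + (-2 - 4/4)) = 1/(-954 + (-2 - 4*1/4)) = 1/(-954 + (-2 - 1)) = 1/(-954 - 3) = 1/(-957) = -1/957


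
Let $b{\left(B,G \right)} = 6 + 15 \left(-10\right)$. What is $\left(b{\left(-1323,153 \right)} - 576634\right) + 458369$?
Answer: $-118409$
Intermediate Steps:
$b{\left(B,G \right)} = -144$ ($b{\left(B,G \right)} = 6 - 150 = -144$)
$\left(b{\left(-1323,153 \right)} - 576634\right) + 458369 = \left(-144 - 576634\right) + 458369 = -576778 + 458369 = -118409$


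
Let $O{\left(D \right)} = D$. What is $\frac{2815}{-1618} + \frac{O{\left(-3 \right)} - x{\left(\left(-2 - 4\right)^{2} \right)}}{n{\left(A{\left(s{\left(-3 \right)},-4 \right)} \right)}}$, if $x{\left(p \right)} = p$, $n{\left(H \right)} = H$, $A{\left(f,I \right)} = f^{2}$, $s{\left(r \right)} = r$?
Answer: $- \frac{29479}{4854} \approx -6.0731$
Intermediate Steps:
$\frac{2815}{-1618} + \frac{O{\left(-3 \right)} - x{\left(\left(-2 - 4\right)^{2} \right)}}{n{\left(A{\left(s{\left(-3 \right)},-4 \right)} \right)}} = \frac{2815}{-1618} + \frac{-3 - \left(-2 - 4\right)^{2}}{\left(-3\right)^{2}} = 2815 \left(- \frac{1}{1618}\right) + \frac{-3 - \left(-6\right)^{2}}{9} = - \frac{2815}{1618} + \left(-3 - 36\right) \frac{1}{9} = - \frac{2815}{1618} - \frac{13}{3} = - \frac{29479}{4854}$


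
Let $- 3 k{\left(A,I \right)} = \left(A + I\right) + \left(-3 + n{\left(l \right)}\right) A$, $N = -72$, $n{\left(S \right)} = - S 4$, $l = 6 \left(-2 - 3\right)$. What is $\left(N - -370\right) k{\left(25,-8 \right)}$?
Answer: $- \frac{876716}{3} \approx -2.9224 \cdot 10^{5}$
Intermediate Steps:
$l = -30$ ($l = 6 \left(-5\right) = -30$)
$n{\left(S \right)} = - 4 S$
$k{\left(A,I \right)} = - \frac{118 A}{3} - \frac{I}{3}$ ($k{\left(A,I \right)} = - \frac{\left(A + I\right) + \left(-3 - -120\right) A}{3} = - \frac{\left(A + I\right) + \left(-3 + 120\right) A}{3} = - \frac{\left(A + I\right) + 117 A}{3} = - \frac{I + 118 A}{3} = - \frac{118 A}{3} - \frac{I}{3}$)
$\left(N - -370\right) k{\left(25,-8 \right)} = \left(-72 - -370\right) \left(\left(- \frac{118}{3}\right) 25 - - \frac{8}{3}\right) = \left(-72 + 370\right) \left(- \frac{2950}{3} + \frac{8}{3}\right) = 298 \left(- \frac{2942}{3}\right) = - \frac{876716}{3}$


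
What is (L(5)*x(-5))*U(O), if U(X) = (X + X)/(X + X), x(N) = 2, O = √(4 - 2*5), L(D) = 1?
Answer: 2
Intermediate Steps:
O = I*√6 (O = √(4 - 10) = √(-6) = I*√6 ≈ 2.4495*I)
U(X) = 1 (U(X) = (2*X)/((2*X)) = (2*X)*(1/(2*X)) = 1)
(L(5)*x(-5))*U(O) = (1*2)*1 = 2*1 = 2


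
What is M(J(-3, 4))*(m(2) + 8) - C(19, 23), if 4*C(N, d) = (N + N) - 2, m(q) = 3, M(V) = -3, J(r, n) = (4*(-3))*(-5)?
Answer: -42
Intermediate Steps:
J(r, n) = 60 (J(r, n) = -12*(-5) = 60)
C(N, d) = -1/2 + N/2 (C(N, d) = ((N + N) - 2)/4 = (2*N - 2)/4 = (-2 + 2*N)/4 = -1/2 + N/2)
M(J(-3, 4))*(m(2) + 8) - C(19, 23) = -3*(3 + 8) - (-1/2 + (1/2)*19) = -3*11 - (-1/2 + 19/2) = -33 - 1*9 = -33 - 9 = -42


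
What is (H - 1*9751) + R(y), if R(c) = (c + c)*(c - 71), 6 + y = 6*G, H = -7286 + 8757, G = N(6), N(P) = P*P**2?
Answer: 3136740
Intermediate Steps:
N(P) = P**3
G = 216 (G = 6**3 = 216)
H = 1471
y = 1290 (y = -6 + 6*216 = -6 + 1296 = 1290)
R(c) = 2*c*(-71 + c) (R(c) = (2*c)*(-71 + c) = 2*c*(-71 + c))
(H - 1*9751) + R(y) = (1471 - 1*9751) + 2*1290*(-71 + 1290) = (1471 - 9751) + 2*1290*1219 = -8280 + 3145020 = 3136740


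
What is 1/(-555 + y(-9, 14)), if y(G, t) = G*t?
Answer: -1/681 ≈ -0.0014684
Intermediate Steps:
1/(-555 + y(-9, 14)) = 1/(-555 - 9*14) = 1/(-555 - 126) = 1/(-681) = -1/681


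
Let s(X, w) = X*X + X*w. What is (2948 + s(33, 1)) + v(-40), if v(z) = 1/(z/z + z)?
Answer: 158729/39 ≈ 4070.0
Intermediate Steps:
v(z) = 1/(1 + z)
s(X, w) = X² + X*w
(2948 + s(33, 1)) + v(-40) = (2948 + 33*(33 + 1)) + 1/(1 - 40) = (2948 + 33*34) + 1/(-39) = (2948 + 1122) - 1/39 = 4070 - 1/39 = 158729/39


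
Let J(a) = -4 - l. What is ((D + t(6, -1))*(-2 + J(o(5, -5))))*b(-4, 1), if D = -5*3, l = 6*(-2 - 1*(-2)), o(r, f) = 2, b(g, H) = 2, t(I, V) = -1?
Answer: 192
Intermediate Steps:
l = 0 (l = 6*(-2 + 2) = 6*0 = 0)
D = -15
J(a) = -4 (J(a) = -4 - 1*0 = -4 + 0 = -4)
((D + t(6, -1))*(-2 + J(o(5, -5))))*b(-4, 1) = ((-15 - 1)*(-2 - 4))*2 = -16*(-6)*2 = 96*2 = 192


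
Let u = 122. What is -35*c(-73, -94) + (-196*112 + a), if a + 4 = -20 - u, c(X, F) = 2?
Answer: -22168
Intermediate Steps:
a = -146 (a = -4 + (-20 - 1*122) = -4 + (-20 - 122) = -4 - 142 = -146)
-35*c(-73, -94) + (-196*112 + a) = -35*2 + (-196*112 - 146) = -70 + (-21952 - 146) = -70 - 22098 = -22168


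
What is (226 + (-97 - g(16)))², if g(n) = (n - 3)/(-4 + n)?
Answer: 2356225/144 ≈ 16363.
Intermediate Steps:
g(n) = (-3 + n)/(-4 + n)
(226 + (-97 - g(16)))² = (226 + (-97 - (-3 + 16)/(-4 + 16)))² = (226 + (-97 - 13/12))² = (226 - 1177/12)² = (1535/12)² = 2356225/144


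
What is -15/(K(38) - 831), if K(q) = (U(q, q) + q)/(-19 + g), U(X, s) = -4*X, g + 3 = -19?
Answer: 205/11319 ≈ 0.018111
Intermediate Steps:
g = -22 (g = -3 - 19 = -22)
K(q) = 3*q/41 (K(q) = (-4*q + q)/(-19 - 22) = -3*q/(-41) = -3*q*(-1/41) = 3*q/41)
-15/(K(38) - 831) = -15/((3/41)*38 - 831) = -15/(114/41 - 831) = -15/(-33957/41) = -41/33957*(-15) = 205/11319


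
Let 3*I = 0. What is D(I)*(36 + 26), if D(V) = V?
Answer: 0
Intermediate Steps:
I = 0 (I = (⅓)*0 = 0)
D(I)*(36 + 26) = 0*(36 + 26) = 0*62 = 0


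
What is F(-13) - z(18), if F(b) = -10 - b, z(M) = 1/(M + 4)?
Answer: 65/22 ≈ 2.9545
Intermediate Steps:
z(M) = 1/(4 + M)
F(-13) - z(18) = (-10 - 1*(-13)) - 1/(4 + 18) = (-10 + 13) - 1/22 = 3 - 1*1/22 = 3 - 1/22 = 65/22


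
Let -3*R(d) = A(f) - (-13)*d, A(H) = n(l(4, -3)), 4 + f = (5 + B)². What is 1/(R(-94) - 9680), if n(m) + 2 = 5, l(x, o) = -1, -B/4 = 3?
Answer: -3/27821 ≈ -0.00010783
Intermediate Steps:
B = -12 (B = -4*3 = -12)
n(m) = 3 (n(m) = -2 + 5 = 3)
f = 45 (f = -4 + (5 - 12)² = -4 + (-7)² = -4 + 49 = 45)
A(H) = 3
R(d) = -1 - 13*d/3 (R(d) = -(3 - (-13)*d)/3 = -(3 + 13*d)/3 = -1 - 13*d/3)
1/(R(-94) - 9680) = 1/((-1 - 13/3*(-94)) - 9680) = 1/((-1 + 1222/3) - 9680) = 1/(1219/3 - 9680) = 1/(-27821/3) = -3/27821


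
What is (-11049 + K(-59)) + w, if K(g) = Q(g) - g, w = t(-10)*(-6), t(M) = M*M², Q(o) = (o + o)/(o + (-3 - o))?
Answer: -14852/3 ≈ -4950.7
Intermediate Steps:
Q(o) = -2*o/3 (Q(o) = (2*o)/(-3) = (2*o)*(-⅓) = -2*o/3)
t(M) = M³
w = 6000 (w = (-10)³*(-6) = -1000*(-6) = 6000)
K(g) = -5*g/3 (K(g) = -2*g/3 - g = -5*g/3)
(-11049 + K(-59)) + w = (-11049 - 5/3*(-59)) + 6000 = (-11049 + 295/3) + 6000 = -32852/3 + 6000 = -14852/3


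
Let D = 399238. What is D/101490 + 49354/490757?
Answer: 100468890313/24903463965 ≈ 4.0343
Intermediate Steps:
D/101490 + 49354/490757 = 399238/101490 + 49354/490757 = 399238*(1/101490) + 49354*(1/490757) = 199619/50745 + 49354/490757 = 100468890313/24903463965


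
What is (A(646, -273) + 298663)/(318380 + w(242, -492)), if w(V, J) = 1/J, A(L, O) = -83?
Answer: 146901360/156642959 ≈ 0.93781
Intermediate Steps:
(A(646, -273) + 298663)/(318380 + w(242, -492)) = (-83 + 298663)/(318380 + 1/(-492)) = 298580/(318380 - 1/492) = 298580/(156642959/492) = 298580*(492/156642959) = 146901360/156642959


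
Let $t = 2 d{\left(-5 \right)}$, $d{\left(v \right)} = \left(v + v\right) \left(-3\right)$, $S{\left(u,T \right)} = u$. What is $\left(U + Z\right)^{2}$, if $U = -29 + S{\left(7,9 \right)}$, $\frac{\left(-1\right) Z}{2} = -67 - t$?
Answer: $53824$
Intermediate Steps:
$d{\left(v \right)} = - 6 v$ ($d{\left(v \right)} = 2 v \left(-3\right) = - 6 v$)
$t = 60$ ($t = 2 \left(\left(-6\right) \left(-5\right)\right) = 2 \cdot 30 = 60$)
$Z = 254$ ($Z = - 2 \left(-67 - 60\right) = \left(-2\right) \left(-127\right) = 254$)
$U = -22$ ($U = -29 + 7 = -22$)
$\left(U + Z\right)^{2} = \left(-22 + 254\right)^{2} = 232^{2} = 53824$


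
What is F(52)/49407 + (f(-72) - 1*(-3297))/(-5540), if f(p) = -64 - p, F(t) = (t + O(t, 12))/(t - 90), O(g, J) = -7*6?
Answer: -620508053/1040116164 ≈ -0.59658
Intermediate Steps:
O(g, J) = -42
F(t) = (-42 + t)/(-90 + t) (F(t) = (t - 42)/(t - 90) = (-42 + t)/(-90 + t))
F(52)/49407 + (f(-72) - 1*(-3297))/(-5540) = ((-42 + 52)/(-90 + 52))/49407 + ((-64 - 1*(-72)) - 1*(-3297))/(-5540) = (10/(-38))*(1/49407) + ((-64 + 72) + 3297)*(-1/5540) = -1/38*10*(1/49407) + (8 + 3297)*(-1/5540) = -5/19*1/49407 + 3305*(-1/5540) = -5/938733 - 661/1108 = -620508053/1040116164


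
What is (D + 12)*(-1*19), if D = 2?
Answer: -266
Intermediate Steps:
(D + 12)*(-1*19) = (2 + 12)*(-1*19) = 14*(-19) = -266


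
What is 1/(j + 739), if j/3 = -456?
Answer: -1/629 ≈ -0.0015898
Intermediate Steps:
j = -1368 (j = 3*(-456) = -1368)
1/(j + 739) = 1/(-1368 + 739) = 1/(-629) = -1/629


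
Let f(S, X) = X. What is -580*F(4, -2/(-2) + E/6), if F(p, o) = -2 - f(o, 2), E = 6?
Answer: 2320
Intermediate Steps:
F(p, o) = -4 (F(p, o) = -2 - 1*2 = -2 - 2 = -4)
-580*F(4, -2/(-2) + E/6) = -580*(-4) = 2320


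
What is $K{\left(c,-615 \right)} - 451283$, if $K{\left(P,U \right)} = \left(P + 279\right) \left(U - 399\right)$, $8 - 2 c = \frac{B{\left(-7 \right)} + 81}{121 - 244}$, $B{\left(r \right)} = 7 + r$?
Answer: $- \frac{30281734}{41} \approx -7.3858 \cdot 10^{5}$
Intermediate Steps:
$c = \frac{355}{82}$ ($c = 4 - \frac{\left(\left(7 - 7\right) + 81\right) \frac{1}{121 - 244}}{2} = 4 - \frac{\left(0 + 81\right) \frac{1}{-123}}{2} = 4 - \frac{81 \left(- \frac{1}{123}\right)}{2} = 4 - - \frac{27}{82} = 4 + \frac{27}{82} = \frac{355}{82} \approx 4.3293$)
$K{\left(P,U \right)} = \left(-399 + U\right) \left(279 + P\right)$ ($K{\left(P,U \right)} = \left(279 + P\right) \left(-399 + U\right) = \left(-399 + U\right) \left(279 + P\right)$)
$K{\left(c,-615 \right)} - 451283 = \left(-111321 - \frac{141645}{82} + 279 \left(-615\right) + \frac{355}{82} \left(-615\right)\right) - 451283 = \left(-111321 - \frac{141645}{82} - 171585 - \frac{5325}{2}\right) - 451283 = - \frac{11779131}{41} - 451283 = - \frac{30281734}{41}$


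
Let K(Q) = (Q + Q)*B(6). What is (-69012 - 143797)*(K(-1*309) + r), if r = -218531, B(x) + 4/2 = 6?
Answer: 47031427427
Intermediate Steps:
B(x) = 4 (B(x) = -2 + 6 = 4)
K(Q) = 8*Q (K(Q) = (Q + Q)*4 = (2*Q)*4 = 8*Q)
(-69012 - 143797)*(K(-1*309) + r) = (-69012 - 143797)*(8*(-1*309) - 218531) = -212809*(8*(-309) - 218531) = -212809*(-2472 - 218531) = -212809*(-221003) = 47031427427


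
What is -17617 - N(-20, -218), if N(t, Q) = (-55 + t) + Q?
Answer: -17324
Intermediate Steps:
N(t, Q) = -55 + Q + t
-17617 - N(-20, -218) = -17617 - (-55 - 218 - 20) = -17617 - 1*(-293) = -17617 + 293 = -17324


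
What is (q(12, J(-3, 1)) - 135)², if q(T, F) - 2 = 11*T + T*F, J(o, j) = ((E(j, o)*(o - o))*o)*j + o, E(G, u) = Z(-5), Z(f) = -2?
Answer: 1369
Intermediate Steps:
E(G, u) = -2
J(o, j) = o (J(o, j) = ((-2*(o - o))*o)*j + o = ((-2*0)*o)*j + o = (0*o)*j + o = 0*j + o = 0 + o = o)
q(T, F) = 2 + 11*T + F*T (q(T, F) = 2 + (11*T + T*F) = 2 + (11*T + F*T) = 2 + 11*T + F*T)
(q(12, J(-3, 1)) - 135)² = ((2 + 11*12 - 3*12) - 135)² = ((2 + 132 - 36) - 135)² = (98 - 135)² = (-37)² = 1369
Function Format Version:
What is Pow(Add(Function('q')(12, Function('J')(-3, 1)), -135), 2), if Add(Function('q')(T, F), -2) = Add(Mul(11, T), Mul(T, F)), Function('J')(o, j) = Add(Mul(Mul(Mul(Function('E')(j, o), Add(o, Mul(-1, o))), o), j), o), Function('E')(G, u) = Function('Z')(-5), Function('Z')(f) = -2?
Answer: 1369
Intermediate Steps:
Function('E')(G, u) = -2
Function('J')(o, j) = o (Function('J')(o, j) = Add(Mul(Mul(Mul(-2, Add(o, Mul(-1, o))), o), j), o) = Add(Mul(Mul(Mul(-2, 0), o), j), o) = Add(Mul(Mul(0, o), j), o) = Add(Mul(0, j), o) = Add(0, o) = o)
Function('q')(T, F) = Add(2, Mul(11, T), Mul(F, T)) (Function('q')(T, F) = Add(2, Add(Mul(11, T), Mul(T, F))) = Add(2, Add(Mul(11, T), Mul(F, T))) = Add(2, Mul(11, T), Mul(F, T)))
Pow(Add(Function('q')(12, Function('J')(-3, 1)), -135), 2) = Pow(Add(Add(2, Mul(11, 12), Mul(-3, 12)), -135), 2) = Pow(Add(Add(2, 132, -36), -135), 2) = Pow(Add(98, -135), 2) = Pow(-37, 2) = 1369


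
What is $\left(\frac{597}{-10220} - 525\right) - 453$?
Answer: $- \frac{9995757}{10220} \approx -978.06$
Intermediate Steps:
$\left(\frac{597}{-10220} - 525\right) - 453 = \left(597 \left(- \frac{1}{10220}\right) - 525\right) - 453 = \left(- \frac{597}{10220} - 525\right) - 453 = - \frac{5366097}{10220} - 453 = - \frac{9995757}{10220}$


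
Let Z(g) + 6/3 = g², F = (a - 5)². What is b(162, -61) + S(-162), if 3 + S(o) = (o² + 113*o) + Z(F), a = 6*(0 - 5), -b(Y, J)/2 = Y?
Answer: 1508234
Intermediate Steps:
b(Y, J) = -2*Y
a = -30 (a = 6*(-5) = -30)
F = 1225 (F = (-30 - 5)² = (-35)² = 1225)
Z(g) = -2 + g²
S(o) = 1500620 + o² + 113*o (S(o) = -3 + ((o² + 113*o) + (-2 + 1225²)) = -3 + ((o² + 113*o) + (-2 + 1500625)) = -3 + ((o² + 113*o) + 1500623) = -3 + (1500623 + o² + 113*o) = 1500620 + o² + 113*o)
b(162, -61) + S(-162) = -2*162 + (1500620 + (-162)² + 113*(-162)) = -324 + (1500620 + 26244 - 18306) = -324 + 1508558 = 1508234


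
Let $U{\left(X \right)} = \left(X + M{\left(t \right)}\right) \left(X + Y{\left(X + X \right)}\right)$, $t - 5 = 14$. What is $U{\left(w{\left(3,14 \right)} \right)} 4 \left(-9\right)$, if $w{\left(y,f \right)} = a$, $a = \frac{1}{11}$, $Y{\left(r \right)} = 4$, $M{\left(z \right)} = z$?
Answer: $- \frac{340200}{121} \approx -2811.6$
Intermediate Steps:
$t = 19$ ($t = 5 + 14 = 19$)
$a = \frac{1}{11} \approx 0.090909$
$w{\left(y,f \right)} = \frac{1}{11}$
$U{\left(X \right)} = \left(4 + X\right) \left(19 + X\right)$ ($U{\left(X \right)} = \left(X + 19\right) \left(X + 4\right) = \left(19 + X\right) \left(4 + X\right) = \left(4 + X\right) \left(19 + X\right)$)
$U{\left(w{\left(3,14 \right)} \right)} 4 \left(-9\right) = \left(76 + \left(\frac{1}{11}\right)^{2} + 23 \cdot \frac{1}{11}\right) 4 \left(-9\right) = \left(76 + \frac{1}{121} + \frac{23}{11}\right) \left(-36\right) = \frac{9450}{121} \left(-36\right) = - \frac{340200}{121}$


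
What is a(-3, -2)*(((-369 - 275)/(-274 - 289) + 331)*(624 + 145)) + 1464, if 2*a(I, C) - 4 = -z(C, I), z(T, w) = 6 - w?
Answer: -717355001/1126 ≈ -6.3708e+5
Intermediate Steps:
a(I, C) = -1 + I/2 (a(I, C) = 2 + (-(6 - I))/2 = 2 + (-6 + I)/2 = 2 + (-3 + I/2) = -1 + I/2)
a(-3, -2)*(((-369 - 275)/(-274 - 289) + 331)*(624 + 145)) + 1464 = (-1 + (1/2)*(-3))*(((-369 - 275)/(-274 - 289) + 331)*(624 + 145)) + 1464 = (-1 - 3/2)*((-644/(-563) + 331)*769) + 1464 = -5*(-644*(-1/563) + 331)*769/2 + 1464 = -5*(644/563 + 331)*769/2 + 1464 = -934985*769/1126 + 1464 = -5/2*143800693/563 + 1464 = -719003465/1126 + 1464 = -717355001/1126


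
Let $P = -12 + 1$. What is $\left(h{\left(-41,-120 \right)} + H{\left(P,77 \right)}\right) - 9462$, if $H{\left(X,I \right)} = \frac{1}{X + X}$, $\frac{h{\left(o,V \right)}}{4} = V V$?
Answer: $\frac{1059035}{22} \approx 48138.0$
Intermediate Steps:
$P = -11$
$h{\left(o,V \right)} = 4 V^{2}$ ($h{\left(o,V \right)} = 4 V V = 4 V^{2}$)
$H{\left(X,I \right)} = \frac{1}{2 X}$
$\left(h{\left(-41,-120 \right)} + H{\left(P,77 \right)}\right) - 9462 = \left(4 \left(-120\right)^{2} + \frac{1}{2 \left(-11\right)}\right) - 9462 = \left(4 \cdot 14400 + \frac{1}{2} \left(- \frac{1}{11}\right)\right) - 9462 = \left(57600 - \frac{1}{22}\right) - 9462 = \frac{1267199}{22} - 9462 = \frac{1059035}{22}$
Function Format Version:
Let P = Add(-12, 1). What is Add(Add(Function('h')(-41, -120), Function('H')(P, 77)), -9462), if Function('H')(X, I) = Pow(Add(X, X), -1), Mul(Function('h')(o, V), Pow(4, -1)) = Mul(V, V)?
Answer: Rational(1059035, 22) ≈ 48138.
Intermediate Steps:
P = -11
Function('h')(o, V) = Mul(4, Pow(V, 2)) (Function('h')(o, V) = Mul(4, Mul(V, V)) = Mul(4, Pow(V, 2)))
Function('H')(X, I) = Mul(Rational(1, 2), Pow(X, -1)) (Function('H')(X, I) = Pow(Mul(2, X), -1) = Mul(Rational(1, 2), Pow(X, -1)))
Add(Add(Function('h')(-41, -120), Function('H')(P, 77)), -9462) = Add(Add(Mul(4, Pow(-120, 2)), Mul(Rational(1, 2), Pow(-11, -1))), -9462) = Add(Add(Mul(4, 14400), Mul(Rational(1, 2), Rational(-1, 11))), -9462) = Add(Add(57600, Rational(-1, 22)), -9462) = Add(Rational(1267199, 22), -9462) = Rational(1059035, 22)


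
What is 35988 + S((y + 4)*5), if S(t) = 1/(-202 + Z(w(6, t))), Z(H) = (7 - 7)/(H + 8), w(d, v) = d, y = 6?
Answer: 7269575/202 ≈ 35988.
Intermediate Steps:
Z(H) = 0 (Z(H) = 0/(8 + H) = 0)
S(t) = -1/202 (S(t) = 1/(-202 + 0) = 1/(-202) = -1/202)
35988 + S((y + 4)*5) = 35988 - 1/202 = 7269575/202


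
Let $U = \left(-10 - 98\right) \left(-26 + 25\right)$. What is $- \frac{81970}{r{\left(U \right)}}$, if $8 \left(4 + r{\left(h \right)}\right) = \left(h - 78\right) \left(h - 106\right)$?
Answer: $-23420$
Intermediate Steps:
$U = 108$ ($U = \left(-108\right) \left(-1\right) = 108$)
$r{\left(h \right)} = -4 + \frac{\left(-106 + h\right) \left(-78 + h\right)}{8}$ ($r{\left(h \right)} = -4 + \frac{\left(h - 78\right) \left(h - 106\right)}{8} = -4 + \frac{\left(-78 + h\right) \left(-106 + h\right)}{8} = -4 + \frac{\left(-106 + h\right) \left(-78 + h\right)}{8}$)
$- \frac{81970}{r{\left(U \right)}} = - \frac{81970}{\frac{2059}{2} - 2484 + \frac{108^{2}}{8}} = - \frac{81970}{\frac{2059}{2} - 2484 + \frac{1}{8} \cdot 11664} = - \frac{81970}{\frac{2059}{2} - 2484 + 1458} = - \frac{81970}{\frac{7}{2}} = \left(-81970\right) \frac{2}{7} = -23420$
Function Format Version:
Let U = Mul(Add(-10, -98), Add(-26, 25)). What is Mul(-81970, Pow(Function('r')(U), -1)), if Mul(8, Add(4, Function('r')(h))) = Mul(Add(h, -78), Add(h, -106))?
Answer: -23420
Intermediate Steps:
U = 108 (U = Mul(-108, -1) = 108)
Function('r')(h) = Add(-4, Mul(Rational(1, 8), Add(-106, h), Add(-78, h))) (Function('r')(h) = Add(-4, Mul(Rational(1, 8), Mul(Add(h, -78), Add(h, -106)))) = Add(-4, Mul(Rational(1, 8), Mul(Add(-78, h), Add(-106, h)))) = Add(-4, Mul(Rational(1, 8), Mul(Add(-106, h), Add(-78, h)))) = Add(-4, Mul(Rational(1, 8), Add(-106, h), Add(-78, h))))
Mul(-81970, Pow(Function('r')(U), -1)) = Mul(-81970, Pow(Add(Rational(2059, 2), Mul(-23, 108), Mul(Rational(1, 8), Pow(108, 2))), -1)) = Mul(-81970, Pow(Add(Rational(2059, 2), -2484, Mul(Rational(1, 8), 11664)), -1)) = Mul(-81970, Pow(Add(Rational(2059, 2), -2484, 1458), -1)) = Mul(-81970, Pow(Rational(7, 2), -1)) = Mul(-81970, Rational(2, 7)) = -23420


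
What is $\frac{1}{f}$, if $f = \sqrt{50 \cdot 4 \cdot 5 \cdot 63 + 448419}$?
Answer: $\frac{\sqrt{511419}}{511419} \approx 0.0013983$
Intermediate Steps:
$f = \sqrt{511419}$ ($f = \sqrt{50 \cdot 20 \cdot 63 + 448419} = \sqrt{1000 \cdot 63 + 448419} = \sqrt{63000 + 448419} = \sqrt{511419} \approx 715.14$)
$\frac{1}{f} = \frac{1}{\sqrt{511419}} = \frac{\sqrt{511419}}{511419}$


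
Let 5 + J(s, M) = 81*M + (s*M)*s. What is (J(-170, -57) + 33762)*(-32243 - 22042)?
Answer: 87841815600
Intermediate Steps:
J(s, M) = -5 + 81*M + M*s² (J(s, M) = -5 + (81*M + (s*M)*s) = -5 + (81*M + (M*s)*s) = -5 + (81*M + M*s²) = -5 + 81*M + M*s²)
(J(-170, -57) + 33762)*(-32243 - 22042) = ((-5 + 81*(-57) - 57*(-170)²) + 33762)*(-32243 - 22042) = ((-5 - 4617 - 57*28900) + 33762)*(-54285) = ((-5 - 4617 - 1647300) + 33762)*(-54285) = (-1651922 + 33762)*(-54285) = -1618160*(-54285) = 87841815600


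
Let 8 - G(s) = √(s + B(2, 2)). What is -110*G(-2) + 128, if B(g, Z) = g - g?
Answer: -752 + 110*I*√2 ≈ -752.0 + 155.56*I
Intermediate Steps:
B(g, Z) = 0
G(s) = 8 - √s (G(s) = 8 - √(s + 0) = 8 - √s)
-110*G(-2) + 128 = -110*(8 - √(-2)) + 128 = -110*(8 - I*√2) + 128 = (-880 + 110*I*√2) + 128 = -752 + 110*I*√2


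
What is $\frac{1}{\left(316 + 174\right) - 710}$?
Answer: $- \frac{1}{220} \approx -0.0045455$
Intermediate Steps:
$\frac{1}{\left(316 + 174\right) - 710} = \frac{1}{490 - 710} = \frac{1}{-220} = - \frac{1}{220}$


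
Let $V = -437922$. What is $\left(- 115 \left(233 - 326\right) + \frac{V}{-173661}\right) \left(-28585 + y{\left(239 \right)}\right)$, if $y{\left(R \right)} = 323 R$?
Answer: $\frac{30102856504668}{57887} \approx 5.2003 \cdot 10^{8}$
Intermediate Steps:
$\left(- 115 \left(233 - 326\right) + \frac{V}{-173661}\right) \left(-28585 + y{\left(239 \right)}\right) = \left(- 115 \left(233 - 326\right) - \frac{437922}{-173661}\right) \left(-28585 + 323 \cdot 239\right) = \left(\left(-115\right) \left(-93\right) - - \frac{145974}{57887}\right) \left(-28585 + 77197\right) = \left(10695 + \frac{145974}{57887}\right) 48612 = \frac{619247439}{57887} \cdot 48612 = \frac{30102856504668}{57887}$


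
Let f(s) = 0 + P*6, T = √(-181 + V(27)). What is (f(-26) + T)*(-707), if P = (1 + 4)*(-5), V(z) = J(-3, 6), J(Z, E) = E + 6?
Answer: 106050 - 9191*I ≈ 1.0605e+5 - 9191.0*I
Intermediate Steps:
J(Z, E) = 6 + E
V(z) = 12 (V(z) = 6 + 6 = 12)
P = -25 (P = 5*(-5) = -25)
T = 13*I (T = √(-181 + 12) = √(-169) = 13*I ≈ 13.0*I)
f(s) = -150 (f(s) = 0 - 25*6 = 0 - 150 = -150)
(f(-26) + T)*(-707) = (-150 + 13*I)*(-707) = 106050 - 9191*I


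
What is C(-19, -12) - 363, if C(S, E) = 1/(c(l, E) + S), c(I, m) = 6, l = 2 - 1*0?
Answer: -4720/13 ≈ -363.08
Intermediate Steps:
l = 2 (l = 2 + 0 = 2)
C(S, E) = 1/(6 + S)
C(-19, -12) - 363 = 1/(6 - 19) - 363 = 1/(-13) - 363 = -1/13 - 363 = -4720/13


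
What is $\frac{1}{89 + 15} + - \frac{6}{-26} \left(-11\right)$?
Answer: $- \frac{263}{104} \approx -2.5288$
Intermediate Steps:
$\frac{1}{89 + 15} + - \frac{6}{-26} \left(-11\right) = \frac{1}{104} + \left(-6\right) \left(- \frac{1}{26}\right) \left(-11\right) = \frac{1}{104} + \frac{3}{13} \left(-11\right) = \frac{1}{104} - \frac{33}{13} = - \frac{263}{104}$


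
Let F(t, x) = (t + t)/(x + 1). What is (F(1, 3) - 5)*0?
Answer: 0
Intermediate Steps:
F(t, x) = 2*t/(1 + x) (F(t, x) = (2*t)/(1 + x) = 2*t/(1 + x))
(F(1, 3) - 5)*0 = (2*1/(1 + 3) - 5)*0 = (2*1/4 - 5)*0 = (2*1*(¼) - 5)*0 = (½ - 5)*0 = -9/2*0 = 0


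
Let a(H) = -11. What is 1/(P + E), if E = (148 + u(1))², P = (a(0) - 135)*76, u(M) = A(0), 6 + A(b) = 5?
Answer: 1/10513 ≈ 9.5120e-5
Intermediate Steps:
A(b) = -1 (A(b) = -6 + 5 = -1)
u(M) = -1
P = -11096 (P = (-11 - 135)*76 = -146*76 = -11096)
E = 21609 (E = (148 - 1)² = 147² = 21609)
1/(P + E) = 1/(-11096 + 21609) = 1/10513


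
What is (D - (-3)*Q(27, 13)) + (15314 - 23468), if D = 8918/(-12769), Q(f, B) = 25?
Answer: -103169669/12769 ≈ -8079.7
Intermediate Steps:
D = -8918/12769 (D = 8918*(-1/12769) = -8918/12769 ≈ -0.69841)
(D - (-3)*Q(27, 13)) + (15314 - 23468) = (-8918/12769 - (-3)*25) + (15314 - 23468) = (-8918/12769 - 1*(-75)) - 8154 = (-8918/12769 + 75) - 8154 = 948757/12769 - 8154 = -103169669/12769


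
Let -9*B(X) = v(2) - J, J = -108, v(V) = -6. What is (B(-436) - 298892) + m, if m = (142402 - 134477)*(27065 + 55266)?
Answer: 1956522815/3 ≈ 6.5217e+8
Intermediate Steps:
B(X) = -34/3 (B(X) = -(-6 - 1*(-108))/9 = -(-6 + 108)/9 = -⅑*102 = -34/3)
m = 652473175 (m = 7925*82331 = 652473175)
(B(-436) - 298892) + m = (-34/3 - 298892) + 652473175 = -896710/3 + 652473175 = 1956522815/3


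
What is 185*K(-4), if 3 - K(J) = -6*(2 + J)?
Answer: -1665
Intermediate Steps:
K(J) = 15 + 6*J (K(J) = 3 - (-6)*(2 + J) = 3 - (-12 - 6*J) = 3 + (12 + 6*J) = 15 + 6*J)
185*K(-4) = 185*(15 + 6*(-4)) = 185*(15 - 24) = 185*(-9) = -1665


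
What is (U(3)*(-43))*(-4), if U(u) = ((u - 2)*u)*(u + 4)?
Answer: 3612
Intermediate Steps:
U(u) = u*(-2 + u)*(4 + u) (U(u) = ((-2 + u)*u)*(4 + u) = (u*(-2 + u))*(4 + u) = u*(-2 + u)*(4 + u))
(U(3)*(-43))*(-4) = ((3*(-8 + 3² + 2*3))*(-43))*(-4) = ((3*(-8 + 9 + 6))*(-43))*(-4) = ((3*7)*(-43))*(-4) = (21*(-43))*(-4) = -903*(-4) = 3612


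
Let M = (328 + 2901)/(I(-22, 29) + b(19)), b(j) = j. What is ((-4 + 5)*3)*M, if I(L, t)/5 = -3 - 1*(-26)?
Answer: 9687/134 ≈ 72.291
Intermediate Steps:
I(L, t) = 115 (I(L, t) = 5*(-3 - 1*(-26)) = 5*(-3 + 26) = 5*23 = 115)
M = 3229/134 (M = (328 + 2901)/(115 + 19) = 3229/134 ≈ 24.097)
((-4 + 5)*3)*M = ((-4 + 5)*3)*(3229/134) = (1*3)*(3229/134) = 3*(3229/134) = 9687/134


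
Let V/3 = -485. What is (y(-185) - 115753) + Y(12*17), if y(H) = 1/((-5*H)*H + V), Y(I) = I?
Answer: -19941446421/172580 ≈ -1.1555e+5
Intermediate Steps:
V = -1455 (V = 3*(-485) = -1455)
y(H) = 1/(-1455 - 5*H²) (y(H) = 1/((-5*H)*H - 1455) = 1/(-5*H² - 1455) = 1/(-1455 - 5*H²))
(y(-185) - 115753) + Y(12*17) = (-1/(1455 + 5*(-185)²) - 115753) + 12*17 = (-1/(1455 + 5*34225) - 115753) + 204 = (-1/(1455 + 171125) - 115753) + 204 = (-1/172580 - 115753) + 204 = -19976652741/172580 + 204 = -19941446421/172580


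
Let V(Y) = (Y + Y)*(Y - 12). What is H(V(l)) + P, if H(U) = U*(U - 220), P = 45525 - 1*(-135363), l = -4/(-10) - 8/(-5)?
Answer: 191288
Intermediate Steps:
l = 2 (l = -4*(-⅒) - 8*(-⅕) = ⅖ + 8/5 = 2)
P = 180888 (P = 45525 + 135363 = 180888)
V(Y) = 2*Y*(-12 + Y) (V(Y) = (2*Y)*(-12 + Y) = 2*Y*(-12 + Y))
H(U) = U*(-220 + U)
H(V(l)) + P = (2*2*(-12 + 2))*(-220 + 2*2*(-12 + 2)) + 180888 = (2*2*(-10))*(-220 + 2*2*(-10)) + 180888 = -40*(-220 - 40) + 180888 = -40*(-260) + 180888 = 10400 + 180888 = 191288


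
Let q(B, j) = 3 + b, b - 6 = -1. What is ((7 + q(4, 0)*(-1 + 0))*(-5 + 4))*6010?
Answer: 6010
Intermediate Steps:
b = 5 (b = 6 - 1 = 5)
q(B, j) = 8 (q(B, j) = 3 + 5 = 8)
((7 + q(4, 0)*(-1 + 0))*(-5 + 4))*6010 = ((7 + 8*(-1 + 0))*(-5 + 4))*6010 = ((7 + 8*(-1))*(-1))*6010 = ((7 - 8)*(-1))*6010 = -1*(-1)*6010 = 1*6010 = 6010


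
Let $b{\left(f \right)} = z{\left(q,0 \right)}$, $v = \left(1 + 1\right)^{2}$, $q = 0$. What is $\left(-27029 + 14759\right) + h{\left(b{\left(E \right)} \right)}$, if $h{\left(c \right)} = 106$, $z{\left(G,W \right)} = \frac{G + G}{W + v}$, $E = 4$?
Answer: $-12164$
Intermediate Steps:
$v = 4$ ($v = 2^{2} = 4$)
$z{\left(G,W \right)} = \frac{2 G}{4 + W}$ ($z{\left(G,W \right)} = \frac{G + G}{W + 4} = \frac{2 G}{4 + W}$)
$b{\left(f \right)} = 0$ ($b{\left(f \right)} = 2 \cdot 0 \frac{1}{4 + 0} = 2 \cdot 0 \cdot \frac{1}{4} = 0$)
$\left(-27029 + 14759\right) + h{\left(b{\left(E \right)} \right)} = \left(-27029 + 14759\right) + 106 = -12270 + 106 = -12164$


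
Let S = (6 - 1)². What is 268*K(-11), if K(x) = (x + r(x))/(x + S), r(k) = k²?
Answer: 14740/7 ≈ 2105.7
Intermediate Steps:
S = 25 (S = 5² = 25)
K(x) = (x + x²)/(25 + x) (K(x) = (x + x²)/(x + 25) = (x + x²)/(25 + x))
268*K(-11) = 268*(-11*(1 - 11)/(25 - 11)) = 268*(-11*(-10)/14) = 268*(-11*1/14*(-10)) = 268*(55/7) = 14740/7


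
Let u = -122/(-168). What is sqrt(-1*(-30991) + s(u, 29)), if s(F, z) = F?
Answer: sqrt(54669405)/42 ≈ 176.04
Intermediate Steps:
u = 61/84 (u = -122*(-1/168) = 61/84 ≈ 0.72619)
sqrt(-1*(-30991) + s(u, 29)) = sqrt(-1*(-30991) + 61/84) = sqrt(30991 + 61/84) = sqrt(2603305/84) = sqrt(54669405)/42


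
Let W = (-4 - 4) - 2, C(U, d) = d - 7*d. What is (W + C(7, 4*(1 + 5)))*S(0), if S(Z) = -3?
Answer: 462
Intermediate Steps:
C(U, d) = -6*d
W = -10 (W = -8 - 2 = -10)
(W + C(7, 4*(1 + 5)))*S(0) = (-10 - 24*(1 + 5))*(-3) = (-10 - 24*6)*(-3) = (-10 - 6*24)*(-3) = (-10 - 144)*(-3) = -154*(-3) = 462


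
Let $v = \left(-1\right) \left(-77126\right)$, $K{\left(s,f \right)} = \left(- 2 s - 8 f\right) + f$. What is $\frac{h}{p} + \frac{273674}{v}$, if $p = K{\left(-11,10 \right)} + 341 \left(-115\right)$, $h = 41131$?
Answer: $\frac{540928054}{216299867} \approx 2.5008$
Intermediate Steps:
$K{\left(s,f \right)} = - 7 f - 2 s$ ($K{\left(s,f \right)} = \left(- 8 f - 2 s\right) + f = - 7 f - 2 s$)
$v = 77126$
$p = -39263$ ($p = \left(\left(-7\right) 10 - -22\right) + 341 \left(-115\right) = \left(-70 + 22\right) - 39215 = -48 - 39215 = -39263$)
$\frac{h}{p} + \frac{273674}{v} = \frac{41131}{-39263} + \frac{273674}{77126} = 41131 \left(- \frac{1}{39263}\right) + 273674 \cdot \frac{1}{77126} = - \frac{41131}{39263} + \frac{136837}{38563} = \frac{540928054}{216299867}$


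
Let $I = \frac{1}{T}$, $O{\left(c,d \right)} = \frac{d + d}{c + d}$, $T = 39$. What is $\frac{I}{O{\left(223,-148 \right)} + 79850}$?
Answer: $\frac{25}{77849902} \approx 3.2113 \cdot 10^{-7}$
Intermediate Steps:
$O{\left(c,d \right)} = \frac{2 d}{c + d}$
$I = \frac{1}{39} \approx 0.025641$
$\frac{I}{O{\left(223,-148 \right)} + 79850} = \frac{1}{39 \left(2 \left(-148\right) \frac{1}{223 - 148} + 79850\right)} = \frac{1}{39 \left(2 \left(-148\right) \frac{1}{75} + 79850\right)} = \frac{1}{39 \left(- \frac{296}{75} + 79850\right)} = \frac{1}{39 \cdot \frac{5988454}{75}} = \frac{1}{39} \cdot \frac{75}{5988454} = \frac{25}{77849902}$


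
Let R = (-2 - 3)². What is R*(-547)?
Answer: -13675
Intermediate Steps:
R = 25 (R = (-5)² = 25)
R*(-547) = 25*(-547) = -13675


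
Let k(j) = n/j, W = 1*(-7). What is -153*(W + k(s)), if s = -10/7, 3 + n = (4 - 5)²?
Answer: 4284/5 ≈ 856.80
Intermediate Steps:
n = -2 (n = -3 + (4 - 5)² = -3 + (-1)² = -3 + 1 = -2)
s = -10/7 (s = -10*⅐ = -10/7 ≈ -1.4286)
W = -7
k(j) = -2/j
-153*(W + k(s)) = -153*(-7 - 2/(-10/7)) = -153*(-7 - 2*(-7/10)) = -153*(-7 + 7/5) = -153*(-28/5) = 4284/5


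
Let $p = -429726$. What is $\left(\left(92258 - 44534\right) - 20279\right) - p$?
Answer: $457171$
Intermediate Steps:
$\left(\left(92258 - 44534\right) - 20279\right) - p = \left(\left(92258 - 44534\right) - 20279\right) - -429726 = \left(47724 - 20279\right) + 429726 = 27445 + 429726 = 457171$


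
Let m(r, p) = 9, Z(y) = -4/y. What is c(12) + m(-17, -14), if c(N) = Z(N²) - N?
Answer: -109/36 ≈ -3.0278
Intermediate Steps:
c(N) = -N - 4/N² (c(N) = -4/N² - N = -N - 4/N²)
c(12) + m(-17, -14) = (-1*12 - 4/12²) + 9 = (-12 - 4*1/144) + 9 = (-12 - 1/36) + 9 = -433/36 + 9 = -109/36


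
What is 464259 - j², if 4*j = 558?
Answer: 1779195/4 ≈ 4.4480e+5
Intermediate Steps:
j = 279/2 (j = (¼)*558 = 279/2 ≈ 139.50)
464259 - j² = 464259 - (279/2)² = 464259 - 1*77841/4 = 464259 - 77841/4 = 1779195/4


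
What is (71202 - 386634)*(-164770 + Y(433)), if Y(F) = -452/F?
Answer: 22504767942384/433 ≈ 5.1974e+10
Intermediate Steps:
(71202 - 386634)*(-164770 + Y(433)) = (71202 - 386634)*(-164770 - 452/433) = -315432*(-164770 - 452*1/433) = -315432*(-164770 - 452/433) = -315432*(-71345862/433) = 22504767942384/433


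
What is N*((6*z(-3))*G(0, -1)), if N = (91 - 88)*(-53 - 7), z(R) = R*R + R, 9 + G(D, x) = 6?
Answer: 19440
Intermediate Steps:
G(D, x) = -3 (G(D, x) = -9 + 6 = -3)
z(R) = R + R² (z(R) = R² + R = R + R²)
N = -180 (N = 3*(-60) = -180)
N*((6*z(-3))*G(0, -1)) = -180*6*(-3*(1 - 3))*(-3) = -180*6*(-3*(-2))*(-3) = -180*6*6*(-3) = -6480*(-3) = -180*(-108) = 19440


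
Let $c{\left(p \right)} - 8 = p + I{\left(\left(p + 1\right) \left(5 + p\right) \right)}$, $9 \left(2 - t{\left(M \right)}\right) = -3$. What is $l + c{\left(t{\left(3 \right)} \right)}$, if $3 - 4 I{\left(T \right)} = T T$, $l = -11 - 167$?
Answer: $- \frac{102481}{324} \approx -316.3$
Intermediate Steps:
$l = -178$
$t{\left(M \right)} = \frac{7}{3}$ ($t{\left(M \right)} = 2 - - \frac{1}{3} = 2 + \frac{1}{3} = \frac{7}{3}$)
$I{\left(T \right)} = \frac{3}{4} - \frac{T^{2}}{4}$ ($I{\left(T \right)} = \frac{3}{4} - \frac{T T}{4} = \frac{3}{4} - \frac{T^{2}}{4}$)
$c{\left(p \right)} = \frac{35}{4} + p - \frac{\left(1 + p\right)^{2} \left(5 + p\right)^{2}}{4}$ ($c{\left(p \right)} = 8 - \left(- \frac{3}{4} - p + \frac{\left(5 + p\right)^{2} \left(p + 1\right)^{2}}{4}\right) = 8 - \left(- \frac{3}{4} - p + \frac{\left(1 + p\right)^{2} \left(5 + p\right)^{2}}{4}\right) = 8 + \left(\frac{3}{4} + p - \frac{\left(1 + p\right)^{2} \left(5 + p\right)^{2}}{4}\right) = \frac{35}{4} + p - \frac{\left(1 + p\right)^{2} \left(5 + p\right)^{2}}{4}$)
$l + c{\left(t{\left(3 \right)} \right)} = -178 + \left(\frac{35}{4} + \frac{7}{3} - \frac{\left(5 + \left(\frac{7}{3}\right)^{2} + 6 \cdot \frac{7}{3}\right)^{2}}{4}\right) = -178 + \left(\frac{35}{4} + \frac{7}{3} - \frac{\left(5 + \frac{49}{9} + 14\right)^{2}}{4}\right) = -178 + \left(\frac{35}{4} + \frac{7}{3} - \frac{\left(\frac{220}{9}\right)^{2}}{4}\right) = -178 + \left(\frac{35}{4} + \frac{7}{3} - \frac{12100}{81}\right) = -178 - \frac{44809}{324} = - \frac{102481}{324}$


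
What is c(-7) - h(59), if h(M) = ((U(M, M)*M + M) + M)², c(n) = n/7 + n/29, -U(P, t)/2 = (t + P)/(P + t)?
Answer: -36/29 ≈ -1.2414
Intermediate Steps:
U(P, t) = -2 (U(P, t) = -2*(t + P)/(P + t) = -2*(P + t)/(P + t) = -2*1 = -2)
c(n) = 36*n/203 (c(n) = n*(⅐) + n*(1/29) = n/7 + n/29 = 36*n/203)
h(M) = 0 (h(M) = ((-2*M + M) + M)² = (-M + M)² = 0² = 0)
c(-7) - h(59) = (36/203)*(-7) - 1*0 = -36/29 + 0 = -36/29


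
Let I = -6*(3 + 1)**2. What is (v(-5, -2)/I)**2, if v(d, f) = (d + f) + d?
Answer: 1/64 ≈ 0.015625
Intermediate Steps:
v(d, f) = f + 2*d
I = -96 (I = -6*4**2 = -6*16 = -96)
(v(-5, -2)/I)**2 = ((-2 + 2*(-5))/(-96))**2 = ((-2 - 10)*(-1/96))**2 = (-12*(-1/96))**2 = (1/8)**2 = 1/64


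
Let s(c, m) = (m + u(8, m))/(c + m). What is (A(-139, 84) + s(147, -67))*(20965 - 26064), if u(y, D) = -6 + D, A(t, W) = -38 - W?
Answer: 2524005/4 ≈ 6.3100e+5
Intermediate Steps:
s(c, m) = (-6 + 2*m)/(c + m) (s(c, m) = (m + (-6 + m))/(c + m) = (-6 + 2*m)/(c + m))
(A(-139, 84) + s(147, -67))*(20965 - 26064) = ((-38 - 1*84) + 2*(-3 - 67)/(147 - 67))*(20965 - 26064) = ((-38 - 84) + 2*(-70)/80)*(-5099) = (-122 + 2*(1/80)*(-70))*(-5099) = (-122 - 7/4)*(-5099) = -495/4*(-5099) = 2524005/4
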